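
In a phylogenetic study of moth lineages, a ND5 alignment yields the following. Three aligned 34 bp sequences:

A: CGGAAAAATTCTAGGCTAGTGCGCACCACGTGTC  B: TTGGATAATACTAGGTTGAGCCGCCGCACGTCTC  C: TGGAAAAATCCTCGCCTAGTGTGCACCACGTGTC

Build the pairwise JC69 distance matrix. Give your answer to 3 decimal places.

A–B: 13/34 sites differ → p ≈ 0.382353, d = −0.75 ln(1 − 0.509804) = 0.534712 ≈ 0.535.
A–C: 5/34 sites differ → p ≈ 0.147059, d = −0.75 ln(1 − 0.196079) = 0.163691 ≈ 0.164.
B–C: 15/34 sites differ → p ≈ 0.441176, d = −0.75 ln(1 − 0.588235) = 0.665477 ≈ 0.665.

d(A,B) = 0.535, d(A,C) = 0.164, d(B,C) = 0.665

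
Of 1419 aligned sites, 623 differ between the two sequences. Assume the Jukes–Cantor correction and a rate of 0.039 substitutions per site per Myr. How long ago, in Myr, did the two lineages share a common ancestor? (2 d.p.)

p = 623/1419 ≈ 0.439042.
d = −(3/4) ln(1 − 4p/3) = −0.75 ln(1 − 0.585389) = −0.75 ln(0.414611)
  = −0.75 × (-0.880415) = 0.660311 substitutions/site.
Under a molecular clock d = 2μt, so t = d/(2μ) = 0.660311 / (2 × 0.039) = 8.47 Myr.

8.47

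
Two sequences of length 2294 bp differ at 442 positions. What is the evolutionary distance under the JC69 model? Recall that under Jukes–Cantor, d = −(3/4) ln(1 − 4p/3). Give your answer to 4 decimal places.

0.2227

p = 442/2294 ≈ 0.192677.
d = −(3/4) ln(1 − 4p/3) = −0.75 ln(1 − 0.256903) = −0.75 ln(0.743097)
  = −0.75 × (-0.296929) = 0.222697 substitutions/site.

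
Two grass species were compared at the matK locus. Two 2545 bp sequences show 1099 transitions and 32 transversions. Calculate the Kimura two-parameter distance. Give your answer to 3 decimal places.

P = 1099/2545 ≈ 0.431827 and Q = 32/2545 ≈ 0.012574.
Under the Kimura two-parameter model, d = −½ ln(1 − 2P − Q) − ¼ ln(1 − 2Q).
1 − 2P − Q = 0.123772, giving −½ ln(0.123772) = 1.044657.
1 − 2Q = 0.974852, giving −¼ ln(0.974852) = 0.006367.
d = 1.044657 + 0.006367 = 1.051024.

1.051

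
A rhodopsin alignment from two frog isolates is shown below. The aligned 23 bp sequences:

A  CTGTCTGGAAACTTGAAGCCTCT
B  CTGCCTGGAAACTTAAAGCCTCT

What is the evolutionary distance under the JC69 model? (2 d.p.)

The sequences differ at 2 of 23 sites (4, 15), so p = 2/23 ≈ 0.086957.
d = −(3/4) ln(1 − 4p/3) = −0.75 ln(1 − 0.115943) = −0.75 ln(0.884057)
  = −0.75 × (-0.123234) = 0.092426 substitutions/site.

0.09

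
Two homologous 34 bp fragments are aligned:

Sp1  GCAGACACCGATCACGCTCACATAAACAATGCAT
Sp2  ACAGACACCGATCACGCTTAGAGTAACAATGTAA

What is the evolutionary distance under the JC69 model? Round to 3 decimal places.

The sequences differ at 7 of 34 sites (1, 19, 21, 23, 24, 32, 34), so p = 7/34 ≈ 0.205882.
d = −(3/4) ln(1 − 4p/3) = −0.75 ln(1 − 0.274509) = −0.75 ln(0.725491)
  = −0.75 × (-0.320907) = 0.240680 substitutions/site.

0.241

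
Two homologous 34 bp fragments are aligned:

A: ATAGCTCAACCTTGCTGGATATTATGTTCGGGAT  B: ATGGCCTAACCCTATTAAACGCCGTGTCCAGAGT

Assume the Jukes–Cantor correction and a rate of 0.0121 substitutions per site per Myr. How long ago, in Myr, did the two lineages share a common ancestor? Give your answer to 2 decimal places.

34.05

The sequences differ at 17 of 34 sites, so p = 17/34 = 0.5.
d = −(3/4) ln(1 − 4p/3) = −0.75 ln(1 − 0.666667) = −0.75 ln(0.333333)
  = −0.75 × (-1.098613) = 0.823960 substitutions/site.
Under a molecular clock d = 2μt, so t = d/(2μ) = 0.823960 / (2 × 0.0121) = 34.05 Myr.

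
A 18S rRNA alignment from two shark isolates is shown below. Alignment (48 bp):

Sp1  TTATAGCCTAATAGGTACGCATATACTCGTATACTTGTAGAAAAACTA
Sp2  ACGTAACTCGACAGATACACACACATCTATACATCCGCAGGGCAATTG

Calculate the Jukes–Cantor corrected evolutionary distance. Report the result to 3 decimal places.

0.961

The sequences differ at 26 of 48 sites, so p = 26/48 ≈ 0.541667.
d = −(3/4) ln(1 − 4p/3) = −0.75 ln(1 − 0.722223) = −0.75 ln(0.277777)
  = −0.75 × (-1.280937) = 0.960703 substitutions/site.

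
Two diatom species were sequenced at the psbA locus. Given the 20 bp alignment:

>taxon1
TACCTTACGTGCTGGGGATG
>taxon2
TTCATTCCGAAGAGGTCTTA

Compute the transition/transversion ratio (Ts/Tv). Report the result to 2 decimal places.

Transitions are A↔G and C↔T; transversions are all other mismatches.
Transitions: 2. Transversions: 9.
R = 2/9 = 0.222222… ≈ 0.22 (to 2 d.p.).

0.22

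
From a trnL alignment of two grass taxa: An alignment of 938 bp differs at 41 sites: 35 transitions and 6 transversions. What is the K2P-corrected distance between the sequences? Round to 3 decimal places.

P = 35/938 ≈ 0.037313 and Q = 6/938 ≈ 0.006397.
Under the Kimura two-parameter model, d = −½ ln(1 − 2P − Q) − ¼ ln(1 − 2Q).
1 − 2P − Q = 0.918977, giving −½ ln(0.918977) = 0.042247.
1 − 2Q = 0.987206, giving −¼ ln(0.987206) = 0.003219.
d = 0.042247 + 0.003219 = 0.045466.

0.045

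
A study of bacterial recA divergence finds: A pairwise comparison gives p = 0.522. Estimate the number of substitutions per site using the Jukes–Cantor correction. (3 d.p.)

0.893

d = −(3/4) ln(1 − 4p/3) = −0.75 ln(1 − 0.696) = −0.75 ln(0.304)
  = −0.75 × (-1.190728) = 0.893046 substitutions/site.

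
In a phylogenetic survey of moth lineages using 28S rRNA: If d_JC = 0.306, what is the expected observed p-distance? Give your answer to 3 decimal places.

p = (3/4)(1 − e^(−4d/3)) = 0.75 × (1 − e^(-0.408)) = 0.75 × (1 − 0.664979) = 0.251266.

0.251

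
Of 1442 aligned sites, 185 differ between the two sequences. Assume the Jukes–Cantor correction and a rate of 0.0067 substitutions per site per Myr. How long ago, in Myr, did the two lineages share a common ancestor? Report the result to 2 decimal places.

p = 185/1442 ≈ 0.128294.
d = −(3/4) ln(1 − 4p/3) = −0.75 ln(1 − 0.171059) = −0.75 ln(0.828941)
  = −0.75 × (-0.187606) = 0.140705 substitutions/site.
Under a molecular clock d = 2μt, so t = d/(2μ) = 0.140705 / (2 × 0.0067) = 10.50 Myr.

10.50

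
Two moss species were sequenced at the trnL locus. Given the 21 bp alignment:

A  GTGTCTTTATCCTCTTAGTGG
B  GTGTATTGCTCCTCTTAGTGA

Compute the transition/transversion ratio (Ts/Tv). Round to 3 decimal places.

0.333

Transitions are A↔G and C↔T; transversions are all other mismatches.
Transitions: 1. Transversions: 3.
R = 1/3 = 0.333333… ≈ 0.333 (to 3 d.p.).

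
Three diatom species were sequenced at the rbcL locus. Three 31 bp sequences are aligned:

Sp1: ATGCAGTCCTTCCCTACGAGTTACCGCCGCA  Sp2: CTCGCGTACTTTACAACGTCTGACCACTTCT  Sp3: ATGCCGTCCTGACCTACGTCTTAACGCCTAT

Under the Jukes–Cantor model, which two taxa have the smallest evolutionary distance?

Sp1 and Sp3

Sp1–Sp2: 15/31 differ, p = 0.484, d = 0.777.
Sp1–Sp3: 9/31 differ, p = 0.290, d = 0.367.
Sp2–Sp3: 13/31 differ, p = 0.419, d = 0.614.
The smallest distance is between Sp1 and Sp3.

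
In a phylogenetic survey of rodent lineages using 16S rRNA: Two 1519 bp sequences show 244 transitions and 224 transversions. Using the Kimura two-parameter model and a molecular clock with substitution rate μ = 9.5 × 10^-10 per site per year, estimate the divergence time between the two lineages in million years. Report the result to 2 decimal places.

P = 244/1519 ≈ 0.160632 and Q = 224/1519 ≈ 0.147465.
Under the Kimura two-parameter model, d = −½ ln(1 − 2P − Q) − ¼ ln(1 − 2Q).
1 − 2P − Q = 0.531271, giving −½ ln(0.531271) = 0.316242.
1 − 2Q = 0.70507, giving −¼ ln(0.70507) = 0.087365.
d = 0.316242 + 0.087365 = 0.403607.
Under a molecular clock d = 2μt, so t = d/(2μ) = 0.403607 / (2 × 9.5 × 10^-10) = 212.42 million years.

212.42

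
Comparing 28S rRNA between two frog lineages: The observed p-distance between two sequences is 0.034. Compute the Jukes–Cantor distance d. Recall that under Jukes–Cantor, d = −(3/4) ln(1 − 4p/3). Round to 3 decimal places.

0.035

d = −(3/4) ln(1 − 4p/3) = −0.75 ln(1 − 0.045333) = −0.75 ln(0.954667)
  = −0.75 × (-0.046393) = 0.034795 substitutions/site.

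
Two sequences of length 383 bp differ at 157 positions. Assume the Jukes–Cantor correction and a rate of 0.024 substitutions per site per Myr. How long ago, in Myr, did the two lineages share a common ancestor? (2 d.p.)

12.36

p = 157/383 ≈ 0.409922.
d = −(3/4) ln(1 − 4p/3) = −0.75 ln(1 − 0.546563) = −0.75 ln(0.453437)
  = −0.75 × (-0.790899) = 0.593174 substitutions/site.
Under a molecular clock d = 2μt, so t = d/(2μ) = 0.593174 / (2 × 0.024) = 12.36 Myr.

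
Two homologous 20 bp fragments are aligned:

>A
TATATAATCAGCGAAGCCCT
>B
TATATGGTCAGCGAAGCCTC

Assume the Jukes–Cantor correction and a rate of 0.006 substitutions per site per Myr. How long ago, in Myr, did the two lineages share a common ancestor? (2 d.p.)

19.38

The sequences differ at 4 of 20 sites (6, 7, 19, 20), so p = 4/20 = 0.2.
d = −(3/4) ln(1 − 4p/3) = −0.75 ln(1 − 0.266667) = −0.75 ln(0.733333)
  = −0.75 × (-0.310155) = 0.232616 substitutions/site.
Under a molecular clock d = 2μt, so t = d/(2μ) = 0.232616 / (2 × 0.006) = 19.38 Myr.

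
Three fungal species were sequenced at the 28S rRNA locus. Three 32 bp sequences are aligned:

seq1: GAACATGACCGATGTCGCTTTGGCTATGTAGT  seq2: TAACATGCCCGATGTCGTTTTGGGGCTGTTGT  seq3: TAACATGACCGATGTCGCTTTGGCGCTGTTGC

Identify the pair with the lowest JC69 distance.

seq2 and seq3

seq1–seq2: 7/32 differ, p = 0.219, d = 0.259.
seq1–seq3: 5/32 differ, p = 0.156, d = 0.175.
seq2–seq3: 4/32 differ, p = 0.125, d = 0.137.
The smallest distance is between seq2 and seq3.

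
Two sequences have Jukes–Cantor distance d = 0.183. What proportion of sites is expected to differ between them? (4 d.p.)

p = (3/4)(1 − e^(−4d/3)) = 0.75 × (1 − e^(-0.244)) = 0.75 × (1 − 0.783488) = 0.162384.

0.1624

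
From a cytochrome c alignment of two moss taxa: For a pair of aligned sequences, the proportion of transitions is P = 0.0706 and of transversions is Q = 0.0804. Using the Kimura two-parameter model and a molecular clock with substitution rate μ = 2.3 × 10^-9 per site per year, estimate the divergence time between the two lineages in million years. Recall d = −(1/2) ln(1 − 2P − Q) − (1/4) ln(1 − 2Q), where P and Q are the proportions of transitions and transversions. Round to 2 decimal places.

36.76

Under the Kimura two-parameter model, d = −½ ln(1 − 2P − Q) − ¼ ln(1 − 2Q).
1 − 2P − Q = 0.7784, giving −½ ln(0.7784) = 0.125257.
1 − 2Q = 0.8392, giving −¼ ln(0.8392) = 0.043827.
d = 0.125257 + 0.043827 = 0.169084.
Under a molecular clock d = 2μt, so t = d/(2μ) = 0.169084 / (2 × 2.3 × 10^-9) = 36.76 million years.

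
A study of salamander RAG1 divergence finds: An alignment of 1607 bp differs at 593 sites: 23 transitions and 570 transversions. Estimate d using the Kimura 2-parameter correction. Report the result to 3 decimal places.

0.551

P = 23/1607 ≈ 0.014312 and Q = 570/1607 ≈ 0.354698.
Under the Kimura two-parameter model, d = −½ ln(1 − 2P − Q) − ¼ ln(1 − 2Q).
1 − 2P − Q = 0.616678, giving −½ ln(0.616678) = 0.241704.
1 − 2Q = 0.290604, giving −¼ ln(0.290604) = 0.308948.
d = 0.241704 + 0.308948 = 0.550652.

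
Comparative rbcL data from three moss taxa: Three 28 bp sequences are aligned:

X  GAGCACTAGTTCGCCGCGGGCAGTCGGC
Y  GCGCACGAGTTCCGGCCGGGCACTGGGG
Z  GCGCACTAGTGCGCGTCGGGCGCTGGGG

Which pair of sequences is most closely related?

X–Y: 9/28 differ, p = 0.321, d = 0.420.
X–Z: 8/28 differ, p = 0.286, d = 0.360.
Y–Z: 6/28 differ, p = 0.214, d = 0.252.
The smallest distance is between Y and Z.

Y and Z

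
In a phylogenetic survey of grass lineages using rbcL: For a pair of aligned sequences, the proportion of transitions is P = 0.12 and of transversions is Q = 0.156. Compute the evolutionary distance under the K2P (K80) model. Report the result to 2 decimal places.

0.35

Under the Kimura two-parameter model, d = −½ ln(1 − 2P − Q) − ¼ ln(1 − 2Q).
1 − 2P − Q = 0.604, giving −½ ln(0.604) = 0.252091.
1 − 2Q = 0.688, giving −¼ ln(0.688) = 0.093492.
d = 0.252091 + 0.093492 = 0.345583.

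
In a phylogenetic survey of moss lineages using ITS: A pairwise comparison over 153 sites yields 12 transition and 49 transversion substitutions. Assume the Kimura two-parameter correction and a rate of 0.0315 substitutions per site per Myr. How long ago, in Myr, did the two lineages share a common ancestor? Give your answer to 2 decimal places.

9.21

P = 12/153 ≈ 0.078431 and Q = 49/153 ≈ 0.320261.
Under the Kimura two-parameter model, d = −½ ln(1 − 2P − Q) − ¼ ln(1 − 2Q).
1 − 2P − Q = 0.522877, giving −½ ln(0.522877) = 0.324205.
1 − 2Q = 0.359478, giving −¼ ln(0.359478) = 0.255776.
d = 0.324205 + 0.255776 = 0.579981.
Under a molecular clock d = 2μt, so t = d/(2μ) = 0.579981 / (2 × 0.0315) = 9.21 Myr.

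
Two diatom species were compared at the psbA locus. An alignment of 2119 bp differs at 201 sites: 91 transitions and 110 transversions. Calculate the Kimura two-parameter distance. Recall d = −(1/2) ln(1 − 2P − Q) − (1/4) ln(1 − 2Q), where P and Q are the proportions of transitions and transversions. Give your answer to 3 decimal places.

P = 91/2119 ≈ 0.042945 and Q = 110/2119 ≈ 0.051911.
Under the Kimura two-parameter model, d = −½ ln(1 − 2P − Q) − ¼ ln(1 − 2Q).
1 − 2P − Q = 0.862199, giving −½ ln(0.862199) = 0.074135.
1 − 2Q = 0.896178, giving −¼ ln(0.896178) = 0.027404.
d = 0.074135 + 0.027404 = 0.101539.

0.102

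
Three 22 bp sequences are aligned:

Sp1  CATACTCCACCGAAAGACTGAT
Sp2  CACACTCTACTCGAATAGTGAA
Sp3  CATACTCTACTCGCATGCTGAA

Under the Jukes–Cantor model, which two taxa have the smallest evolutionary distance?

Sp1–Sp2: 8/22 differ, p = 0.364, d = 0.497.
Sp1–Sp3: 8/22 differ, p = 0.364, d = 0.497.
Sp2–Sp3: 4/22 differ, p = 0.182, d = 0.208.
The smallest distance is between Sp2 and Sp3.

Sp2 and Sp3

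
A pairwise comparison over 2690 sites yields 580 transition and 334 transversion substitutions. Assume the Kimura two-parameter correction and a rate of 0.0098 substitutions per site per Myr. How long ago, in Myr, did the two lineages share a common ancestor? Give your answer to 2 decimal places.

P = 580/2690 ≈ 0.215613 and Q = 334/2690 ≈ 0.124164.
Under the Kimura two-parameter model, d = −½ ln(1 − 2P − Q) − ¼ ln(1 − 2Q).
1 − 2P − Q = 0.44461, giving −½ ln(0.44461) = 0.405279.
1 − 2Q = 0.751672, giving −¼ ln(0.751672) = 0.071364.
d = 0.405279 + 0.071364 = 0.476643.
Under a molecular clock d = 2μt, so t = d/(2μ) = 0.476643 / (2 × 0.0098) = 24.32 Myr.

24.32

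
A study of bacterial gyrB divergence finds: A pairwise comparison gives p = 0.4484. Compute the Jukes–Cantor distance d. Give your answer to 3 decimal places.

0.683

d = −(3/4) ln(1 − 4p/3) = −0.75 ln(1 − 0.597867) = −0.75 ln(0.402133)
  = −0.75 × (-0.910972) = 0.683229 substitutions/site.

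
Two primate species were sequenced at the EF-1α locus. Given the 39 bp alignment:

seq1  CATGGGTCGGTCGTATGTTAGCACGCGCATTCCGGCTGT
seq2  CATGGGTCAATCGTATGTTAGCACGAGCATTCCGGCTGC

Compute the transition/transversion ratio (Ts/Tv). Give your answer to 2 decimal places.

3.00

Transitions are A↔G and C↔T; transversions are all other mismatches.
Transitions: 3. Transversions: 1.
R = 3/1 = 3.00.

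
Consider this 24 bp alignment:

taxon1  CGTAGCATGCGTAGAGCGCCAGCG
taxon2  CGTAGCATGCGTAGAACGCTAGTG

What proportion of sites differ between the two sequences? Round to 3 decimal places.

The sequences differ at 3 of 24 positions (sites 16, 20, 23).
p = 3/24 = 0.125.

0.125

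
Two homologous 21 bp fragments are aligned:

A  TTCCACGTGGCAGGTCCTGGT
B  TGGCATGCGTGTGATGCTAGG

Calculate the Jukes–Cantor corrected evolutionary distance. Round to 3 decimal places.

The sequences differ at 11 of 21 sites, so p = 11/21 ≈ 0.52381.
d = −(3/4) ln(1 − 4p/3) = −0.75 ln(1 − 0.698413) = −0.75 ln(0.301587)
  = −0.75 × (-1.198697) = 0.899023 substitutions/site.

0.899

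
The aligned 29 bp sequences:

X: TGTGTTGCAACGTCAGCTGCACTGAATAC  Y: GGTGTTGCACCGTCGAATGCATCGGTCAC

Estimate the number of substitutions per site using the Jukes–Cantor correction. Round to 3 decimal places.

The sequences differ at 10 of 29 sites (1, 10, 15, 16, 17, 22, 23, 25, 26, 27), so p = 10/29 ≈ 0.344828.
d = −(3/4) ln(1 − 4p/3) = −0.75 ln(1 − 0.459771) = −0.75 ln(0.540229)
  = −0.75 × (-0.615762) = 0.461822 substitutions/site.

0.462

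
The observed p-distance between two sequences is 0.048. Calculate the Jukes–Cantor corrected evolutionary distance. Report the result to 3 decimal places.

d = −(3/4) ln(1 − 4p/3) = −0.75 ln(1 − 0.064) = −0.75 ln(0.936)
  = −0.75 × (-0.066140) = 0.049605 substitutions/site.

0.050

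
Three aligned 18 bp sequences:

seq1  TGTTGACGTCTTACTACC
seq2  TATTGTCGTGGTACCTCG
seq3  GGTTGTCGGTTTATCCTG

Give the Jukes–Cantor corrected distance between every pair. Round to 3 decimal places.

seq1–seq2: 7/18 sites differ → p ≈ 0.388889, d = −0.75 ln(1 − 0.518519) = 0.548166 ≈ 0.548.
seq1–seq3: 9/18 sites differ → p = 0.5, d = −0.75 ln(1 − 0.666667) = 0.823960 ≈ 0.824.
seq2–seq3: 8/18 sites differ → p ≈ 0.444444, d = −0.75 ln(1 − 0.592592) = 0.673455 ≈ 0.673.

d(seq1,seq2) = 0.548, d(seq1,seq3) = 0.824, d(seq2,seq3) = 0.673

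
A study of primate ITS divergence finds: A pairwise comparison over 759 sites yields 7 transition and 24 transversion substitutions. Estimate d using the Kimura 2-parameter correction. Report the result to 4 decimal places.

0.0420

P = 7/759 ≈ 0.009223 and Q = 24/759 ≈ 0.031621.
Under the Kimura two-parameter model, d = −½ ln(1 − 2P − Q) − ¼ ln(1 − 2Q).
1 − 2P − Q = 0.949933, giving −½ ln(0.949933) = 0.025682.
1 − 2Q = 0.936758, giving −¼ ln(0.936758) = 0.016333.
d = 0.025682 + 0.016333 = 0.042015.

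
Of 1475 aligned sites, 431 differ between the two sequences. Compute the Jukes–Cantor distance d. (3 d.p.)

0.370

p = 431/1475 ≈ 0.292203.
d = −(3/4) ln(1 − 4p/3) = −0.75 ln(1 − 0.389604) = −0.75 ln(0.610396)
  = −0.75 × (-0.493647) = 0.370235 substitutions/site.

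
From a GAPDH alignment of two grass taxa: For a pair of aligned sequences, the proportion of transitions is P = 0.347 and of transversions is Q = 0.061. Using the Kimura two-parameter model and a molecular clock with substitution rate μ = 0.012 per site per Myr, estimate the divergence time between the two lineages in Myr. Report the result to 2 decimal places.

30.66

Under the Kimura two-parameter model, d = −½ ln(1 − 2P − Q) − ¼ ln(1 − 2Q).
1 − 2P − Q = 0.245, giving −½ ln(0.245) = 0.703249.
1 − 2Q = 0.878, giving −¼ ln(0.878) = 0.032527.
d = 0.703249 + 0.032527 = 0.735776.
Under a molecular clock d = 2μt, so t = d/(2μ) = 0.735776 / (2 × 0.012) = 30.66 Myr.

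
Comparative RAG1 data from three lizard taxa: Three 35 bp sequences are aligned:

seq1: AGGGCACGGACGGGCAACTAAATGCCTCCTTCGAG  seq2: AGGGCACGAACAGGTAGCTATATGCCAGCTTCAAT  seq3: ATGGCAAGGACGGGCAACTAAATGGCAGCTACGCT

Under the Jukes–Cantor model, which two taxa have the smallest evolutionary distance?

seq1 and seq3

seq1–seq2: 9/35 differ, p = 0.257, d = 0.315.
seq1–seq3: 8/35 differ, p = 0.229, d = 0.273.
seq2–seq3: 11/35 differ, p = 0.314, d = 0.407.
The smallest distance is between seq1 and seq3.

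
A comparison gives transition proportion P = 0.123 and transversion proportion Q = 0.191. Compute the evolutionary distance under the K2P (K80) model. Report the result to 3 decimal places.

Under the Kimura two-parameter model, d = −½ ln(1 − 2P − Q) − ¼ ln(1 − 2Q).
1 − 2P − Q = 0.563, giving −½ ln(0.563) = 0.287238.
1 − 2Q = 0.618, giving −¼ ln(0.618) = 0.120317.
d = 0.287238 + 0.120317 = 0.407555.

0.408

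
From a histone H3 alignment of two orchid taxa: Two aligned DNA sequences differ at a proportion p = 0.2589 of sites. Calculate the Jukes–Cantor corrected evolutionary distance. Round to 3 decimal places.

d = −(3/4) ln(1 − 4p/3) = −0.75 ln(1 − 0.3452) = −0.75 ln(0.6548)
  = −0.75 × (-0.423425) = 0.317569 substitutions/site.

0.318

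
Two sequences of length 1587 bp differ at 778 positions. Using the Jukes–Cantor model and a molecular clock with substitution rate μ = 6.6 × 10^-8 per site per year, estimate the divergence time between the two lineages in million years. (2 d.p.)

6.02

p = 778/1587 ≈ 0.490233.
d = −(3/4) ln(1 − 4p/3) = −0.75 ln(1 − 0.653644) = −0.75 ln(0.346356)
  = −0.75 × (-1.060288) = 0.795216 substitutions/site.
Under a molecular clock d = 2μt, so t = d/(2μ) = 0.795216 / (2 × 6.6 × 10^-8) = 6.02 million years.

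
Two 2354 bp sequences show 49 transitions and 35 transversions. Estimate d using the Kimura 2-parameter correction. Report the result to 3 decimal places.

P = 49/2354 ≈ 0.020816 and Q = 35/2354 ≈ 0.014868.
Under the Kimura two-parameter model, d = −½ ln(1 − 2P − Q) − ¼ ln(1 − 2Q).
1 − 2P − Q = 0.9435, giving −½ ln(0.9435) = 0.029079.
1 − 2Q = 0.970264, giving −¼ ln(0.970264) = 0.007547.
d = 0.029079 + 0.007547 = 0.036626.

0.037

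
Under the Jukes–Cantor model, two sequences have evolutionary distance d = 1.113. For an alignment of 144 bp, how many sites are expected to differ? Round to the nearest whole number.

Invert JC69: p = (3/4)(1 − e^(−4d/3)) = 0.75 × (1 − e^(-1.484)) = 0.75 × (1 − 0.226729) = 0.579953.
Expected differing sites = pL ≈ 0.579953 × 144 = 83.513232 ≈ 84.

84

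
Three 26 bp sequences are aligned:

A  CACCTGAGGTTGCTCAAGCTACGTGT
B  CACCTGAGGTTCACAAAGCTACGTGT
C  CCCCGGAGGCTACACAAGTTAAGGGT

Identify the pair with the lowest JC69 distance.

A–B: 4/26 differ, p = 0.154, d = 0.172.
A–C: 8/26 differ, p = 0.308, d = 0.396.
B–C: 10/26 differ, p = 0.385, d = 0.539.
The smallest distance is between A and B.

A and B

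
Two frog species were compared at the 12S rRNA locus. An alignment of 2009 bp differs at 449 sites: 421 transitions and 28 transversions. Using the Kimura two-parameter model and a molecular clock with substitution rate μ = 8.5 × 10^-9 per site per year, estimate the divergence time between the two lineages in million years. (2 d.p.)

17.11

P = 421/2009 ≈ 0.209557 and Q = 28/2009 ≈ 0.013937.
Under the Kimura two-parameter model, d = −½ ln(1 − 2P − Q) − ¼ ln(1 − 2Q).
1 − 2P − Q = 0.566949, giving −½ ln(0.566949) = 0.283743.
1 − 2Q = 0.972126, giving −¼ ln(0.972126) = 0.007067.
d = 0.283743 + 0.007067 = 0.290810.
Under a molecular clock d = 2μt, so t = d/(2μ) = 0.290810 / (2 × 8.5 × 10^-9) = 17.11 million years.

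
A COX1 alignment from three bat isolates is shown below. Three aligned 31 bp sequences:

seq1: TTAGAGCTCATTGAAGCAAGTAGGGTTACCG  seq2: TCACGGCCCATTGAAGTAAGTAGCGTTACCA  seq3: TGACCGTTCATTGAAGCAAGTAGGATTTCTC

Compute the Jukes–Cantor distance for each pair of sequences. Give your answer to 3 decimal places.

seq1–seq2: 7/31 sites differ → p ≈ 0.225806, d = −0.75 ln(1 − 0.301075) = 0.268659 ≈ 0.269.
seq1–seq3: 8/31 sites differ → p ≈ 0.258065, d = −0.75 ln(1 − 0.344087) = 0.316295 ≈ 0.316.
seq2–seq3: 10/31 sites differ → p ≈ 0.322581, d = −0.75 ln(1 − 0.430108) = 0.421731 ≈ 0.422.

d(seq1,seq2) = 0.269, d(seq1,seq3) = 0.316, d(seq2,seq3) = 0.422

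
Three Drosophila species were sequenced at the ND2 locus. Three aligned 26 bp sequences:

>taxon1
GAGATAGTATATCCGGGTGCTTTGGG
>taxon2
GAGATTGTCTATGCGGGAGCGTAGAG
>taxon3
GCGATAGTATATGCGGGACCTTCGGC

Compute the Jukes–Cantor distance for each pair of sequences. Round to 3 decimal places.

taxon1–taxon2: 7/26 sites differ → p ≈ 0.269231, d = −0.75 ln(1 − 0.358975) = 0.333515 ≈ 0.334.
taxon1–taxon3: 6/26 sites differ → p ≈ 0.230769, d = −0.75 ln(1 − 0.307692) = 0.275793 ≈ 0.276.
taxon2–taxon3: 8/26 sites differ → p ≈ 0.307692, d = −0.75 ln(1 − 0.410256) = 0.396050 ≈ 0.396.

d(taxon1,taxon2) = 0.334, d(taxon1,taxon3) = 0.276, d(taxon2,taxon3) = 0.396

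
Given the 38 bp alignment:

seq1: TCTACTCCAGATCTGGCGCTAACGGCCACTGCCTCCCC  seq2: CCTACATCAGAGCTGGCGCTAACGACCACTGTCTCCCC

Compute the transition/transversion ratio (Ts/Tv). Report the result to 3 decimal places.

2.000

Transitions are A↔G and C↔T; transversions are all other mismatches.
Transitions: 4. Transversions: 2.
R = 4/2 = 2.000.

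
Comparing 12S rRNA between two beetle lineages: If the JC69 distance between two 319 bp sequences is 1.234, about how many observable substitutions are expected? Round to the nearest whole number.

193

Invert JC69: p = (3/4)(1 − e^(−4d/3)) = 0.75 × (1 − e^(-1.645333)) = 0.75 × (1 − 0.192948) = 0.605289.
Expected differing sites = pL ≈ 0.605289 × 319 = 193.087191 ≈ 193.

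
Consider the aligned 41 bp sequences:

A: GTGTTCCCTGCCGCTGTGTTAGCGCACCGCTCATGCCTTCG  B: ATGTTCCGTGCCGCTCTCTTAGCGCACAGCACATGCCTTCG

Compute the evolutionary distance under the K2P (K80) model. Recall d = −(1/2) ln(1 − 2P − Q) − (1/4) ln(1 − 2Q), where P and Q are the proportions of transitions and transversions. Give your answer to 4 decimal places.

Of 41 sites, 1 differences are transitions and 5 are transversions, so P = 1/41 ≈ 0.02439 and Q = 5/41 ≈ 0.121951.
Under the Kimura two-parameter model, d = −½ ln(1 − 2P − Q) − ¼ ln(1 − 2Q).
1 − 2P − Q = 0.829269, giving −½ ln(0.829269) = 0.093605.
1 − 2Q = 0.756098, giving −¼ ln(0.756098) = 0.069896.
d = 0.093605 + 0.069896 = 0.163501.

0.1635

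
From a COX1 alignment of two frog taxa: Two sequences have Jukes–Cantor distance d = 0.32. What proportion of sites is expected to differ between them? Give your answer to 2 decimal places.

0.26

p = (3/4)(1 − e^(−4d/3)) = 0.75 × (1 − e^(-0.426667)) = 0.75 × (1 − 0.652681) = 0.260489.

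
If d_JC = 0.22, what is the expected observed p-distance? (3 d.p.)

0.191

p = (3/4)(1 − e^(−4d/3)) = 0.75 × (1 − e^(-0.293333)) = 0.75 × (1 − 0.745774) = 0.190670.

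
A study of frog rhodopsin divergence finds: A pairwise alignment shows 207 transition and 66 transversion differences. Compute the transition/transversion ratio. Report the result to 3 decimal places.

R = 207/66 = 3.136363… ≈ 3.136 (to 3 d.p.).

3.136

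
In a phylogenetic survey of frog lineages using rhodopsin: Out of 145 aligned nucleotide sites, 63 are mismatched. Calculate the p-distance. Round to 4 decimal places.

p = 63/145 = 0.434482… ≈ 0.4345 (to 4 d.p.).

0.4345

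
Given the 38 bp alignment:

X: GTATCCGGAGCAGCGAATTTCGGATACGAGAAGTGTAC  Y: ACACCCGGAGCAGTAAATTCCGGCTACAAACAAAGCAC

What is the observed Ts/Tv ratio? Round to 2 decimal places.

Transitions are A↔G and C↔T; transversions are all other mismatches.
Transitions: 10. Transversions: 3.
R = 10/3 = 3.333333… ≈ 3.33 (to 2 d.p.).

3.33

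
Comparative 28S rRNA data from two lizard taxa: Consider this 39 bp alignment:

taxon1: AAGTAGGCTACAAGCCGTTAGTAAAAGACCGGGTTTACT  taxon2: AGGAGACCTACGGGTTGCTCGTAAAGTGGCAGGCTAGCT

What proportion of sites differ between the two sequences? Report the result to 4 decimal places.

0.4872

The sequences differ at 19 of 39 positions.
p = 19/39 = 0.487179… ≈ 0.4872 (to 4 d.p.).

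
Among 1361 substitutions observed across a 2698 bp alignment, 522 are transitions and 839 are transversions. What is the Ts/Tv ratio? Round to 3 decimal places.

R = 522/839 = 0.622169… ≈ 0.622 (to 3 d.p.).

0.622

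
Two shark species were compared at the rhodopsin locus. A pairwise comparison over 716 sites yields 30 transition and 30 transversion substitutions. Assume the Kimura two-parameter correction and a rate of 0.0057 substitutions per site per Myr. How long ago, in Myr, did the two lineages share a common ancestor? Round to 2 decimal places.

P = 30/716 ≈ 0.041899 and Q = 30/716 ≈ 0.041899.
Under the Kimura two-parameter model, d = −½ ln(1 − 2P − Q) − ¼ ln(1 − 2Q).
1 − 2P − Q = 0.874303, giving −½ ln(0.874303) = 0.067164.
1 − 2Q = 0.916202, giving −¼ ln(0.916202) = 0.021880.
d = 0.067164 + 0.021880 = 0.089044.
Under a molecular clock d = 2μt, so t = d/(2μ) = 0.089044 / (2 × 0.0057) = 7.81 Myr.

7.81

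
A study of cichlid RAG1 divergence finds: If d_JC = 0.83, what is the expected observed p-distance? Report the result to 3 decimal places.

p = (3/4)(1 − e^(−4d/3)) = 0.75 × (1 − e^(-1.106667)) = 0.75 × (1 − 0.330659) = 0.502006.

0.502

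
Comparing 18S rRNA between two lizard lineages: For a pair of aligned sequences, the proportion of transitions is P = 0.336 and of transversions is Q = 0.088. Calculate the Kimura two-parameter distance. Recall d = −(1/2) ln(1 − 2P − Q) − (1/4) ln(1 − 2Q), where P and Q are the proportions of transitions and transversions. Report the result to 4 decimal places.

Under the Kimura two-parameter model, d = −½ ln(1 − 2P − Q) − ¼ ln(1 − 2Q).
1 − 2P − Q = 0.24, giving −½ ln(0.24) = 0.713558.
1 − 2Q = 0.824, giving −¼ ln(0.824) = 0.048396.
d = 0.713558 + 0.048396 = 0.761954.

0.7620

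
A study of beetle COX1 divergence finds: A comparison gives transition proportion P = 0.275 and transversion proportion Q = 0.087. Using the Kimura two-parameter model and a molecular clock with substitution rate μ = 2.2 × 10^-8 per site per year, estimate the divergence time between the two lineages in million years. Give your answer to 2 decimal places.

12.60

Under the Kimura two-parameter model, d = −½ ln(1 − 2P − Q) − ¼ ln(1 − 2Q).
1 − 2P − Q = 0.363, giving −½ ln(0.363) = 0.506676.
1 − 2Q = 0.826, giving −¼ ln(0.826) = 0.047790.
d = 0.506676 + 0.047790 = 0.554466.
Under a molecular clock d = 2μt, so t = d/(2μ) = 0.554466 / (2 × 2.2 × 10^-8) = 12.60 million years.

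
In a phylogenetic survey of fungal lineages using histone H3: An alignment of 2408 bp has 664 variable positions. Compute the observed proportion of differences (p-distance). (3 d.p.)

0.276

p = 664/2408 = 0.275747… ≈ 0.276 (to 3 d.p.).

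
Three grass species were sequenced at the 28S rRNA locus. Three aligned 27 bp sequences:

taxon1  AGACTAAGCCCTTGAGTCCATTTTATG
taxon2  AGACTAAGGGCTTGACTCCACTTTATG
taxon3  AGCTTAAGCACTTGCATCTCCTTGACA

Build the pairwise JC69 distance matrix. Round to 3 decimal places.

d(taxon1,taxon2) = 0.165, d(taxon1,taxon3) = 0.588, d(taxon2,taxon3) = 0.588

taxon1–taxon2: 4/27 sites differ → p ≈ 0.148148, d = −0.75 ln(1 − 0.197531) = 0.165047 ≈ 0.165.
taxon1–taxon3: 11/27 sites differ → p ≈ 0.407407, d = −0.75 ln(1 − 0.543209) = 0.587647 ≈ 0.588.
taxon2–taxon3: 11/27 sites differ → p ≈ 0.407407, d = −0.75 ln(1 − 0.543209) = 0.587647 ≈ 0.588.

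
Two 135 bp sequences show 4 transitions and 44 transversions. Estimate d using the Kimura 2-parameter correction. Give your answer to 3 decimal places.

0.507

P = 4/135 ≈ 0.02963 and Q = 44/135 ≈ 0.325926.
Under the Kimura two-parameter model, d = −½ ln(1 − 2P − Q) − ¼ ln(1 − 2Q).
1 − 2P − Q = 0.614814, giving −½ ln(0.614814) = 0.243218.
1 − 2Q = 0.348148, giving −¼ ln(0.348148) = 0.263782.
d = 0.243218 + 0.263782 = 0.507000.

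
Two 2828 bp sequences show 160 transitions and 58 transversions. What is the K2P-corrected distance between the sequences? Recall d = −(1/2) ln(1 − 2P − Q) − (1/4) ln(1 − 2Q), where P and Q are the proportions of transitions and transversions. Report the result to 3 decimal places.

P = 160/2828 ≈ 0.056577 and Q = 58/2828 ≈ 0.020509.
Under the Kimura two-parameter model, d = −½ ln(1 − 2P − Q) − ¼ ln(1 − 2Q).
1 − 2P − Q = 0.866337, giving −½ ln(0.866337) = 0.071741.
1 − 2Q = 0.958982, giving −¼ ln(0.958982) = 0.010471.
d = 0.071741 + 0.010471 = 0.082212.

0.082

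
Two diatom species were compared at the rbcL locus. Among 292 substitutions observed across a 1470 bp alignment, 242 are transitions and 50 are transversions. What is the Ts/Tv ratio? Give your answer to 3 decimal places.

R = 242/50 = 4.840.

4.840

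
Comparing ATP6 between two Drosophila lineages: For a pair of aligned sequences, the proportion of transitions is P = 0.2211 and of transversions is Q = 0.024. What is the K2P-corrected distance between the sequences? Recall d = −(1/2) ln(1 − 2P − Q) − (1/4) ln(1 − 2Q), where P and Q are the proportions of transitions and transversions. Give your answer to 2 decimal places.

0.33

Under the Kimura two-parameter model, d = −½ ln(1 − 2P − Q) − ¼ ln(1 − 2Q).
1 − 2P − Q = 0.5338, giving −½ ln(0.5338) = 0.313867.
1 − 2Q = 0.952, giving −¼ ln(0.952) = 0.012298.
d = 0.313867 + 0.012298 = 0.326165.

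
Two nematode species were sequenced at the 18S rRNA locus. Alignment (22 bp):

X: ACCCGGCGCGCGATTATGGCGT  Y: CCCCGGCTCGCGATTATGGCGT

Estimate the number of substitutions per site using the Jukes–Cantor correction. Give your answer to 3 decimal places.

The sequences differ at 2 of 22 sites (1, 8), so p = 2/22 ≈ 0.090909.
d = −(3/4) ln(1 − 4p/3) = −0.75 ln(1 − 0.121212) = −0.75 ln(0.878788)
  = −0.75 × (-0.129212) = 0.096909 substitutions/site.

0.097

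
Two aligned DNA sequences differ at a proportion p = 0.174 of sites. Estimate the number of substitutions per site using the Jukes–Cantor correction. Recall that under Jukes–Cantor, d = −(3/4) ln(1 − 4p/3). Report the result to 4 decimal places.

0.1980

d = −(3/4) ln(1 − 4p/3) = −0.75 ln(1 − 0.232) = −0.75 ln(0.768)
  = −0.75 × (-0.263966) = 0.197975 substitutions/site.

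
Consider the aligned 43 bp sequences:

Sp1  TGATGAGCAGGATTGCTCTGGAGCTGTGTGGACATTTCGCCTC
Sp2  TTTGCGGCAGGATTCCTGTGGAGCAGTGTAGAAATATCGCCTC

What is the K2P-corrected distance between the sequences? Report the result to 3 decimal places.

0.316

Of 43 sites, 2 differences are transitions and 9 are transversions, so P = 2/43 ≈ 0.046512 and Q = 9/43 ≈ 0.209302.
Under the Kimura two-parameter model, d = −½ ln(1 − 2P − Q) − ¼ ln(1 − 2Q).
1 − 2P − Q = 0.697674, giving −½ ln(0.697674) = 0.180002.
1 − 2Q = 0.581396, giving −¼ ln(0.581396) = 0.135581.
d = 0.180002 + 0.135581 = 0.315583.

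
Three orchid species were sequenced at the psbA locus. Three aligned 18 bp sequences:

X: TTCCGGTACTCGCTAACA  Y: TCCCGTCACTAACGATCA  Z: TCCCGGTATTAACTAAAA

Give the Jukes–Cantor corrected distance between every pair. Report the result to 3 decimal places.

d(X,Y) = 0.548, d(X,Z) = 0.347, d(Y,Z) = 0.441

X–Y: 7/18 sites differ → p ≈ 0.388889, d = −0.75 ln(1 − 0.518519) = 0.548166 ≈ 0.548.
X–Z: 5/18 sites differ → p ≈ 0.277778, d = −0.75 ln(1 − 0.370371) = 0.346968 ≈ 0.347.
Y–Z: 6/18 sites differ → p ≈ 0.333333, d = −0.75 ln(1 − 0.444444) = 0.440839 ≈ 0.441.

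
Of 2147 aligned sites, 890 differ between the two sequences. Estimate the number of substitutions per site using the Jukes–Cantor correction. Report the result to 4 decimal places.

p = 890/2147 ≈ 0.414532.
d = −(3/4) ln(1 − 4p/3) = −0.75 ln(1 − 0.552709) = −0.75 ln(0.447291)
  = −0.75 × (-0.804546) = 0.603410 substitutions/site.

0.6034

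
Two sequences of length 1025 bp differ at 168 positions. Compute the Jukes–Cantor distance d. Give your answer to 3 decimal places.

0.185

p = 168/1025 ≈ 0.163902.
d = −(3/4) ln(1 − 4p/3) = −0.75 ln(1 − 0.218536) = −0.75 ln(0.781464)
  = −0.75 × (-0.246586) = 0.184940 substitutions/site.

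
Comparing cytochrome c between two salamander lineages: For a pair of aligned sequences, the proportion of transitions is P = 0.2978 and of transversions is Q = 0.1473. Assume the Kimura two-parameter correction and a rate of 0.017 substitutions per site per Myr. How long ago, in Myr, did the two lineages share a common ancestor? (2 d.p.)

Under the Kimura two-parameter model, d = −½ ln(1 − 2P − Q) − ¼ ln(1 − 2Q).
1 − 2P − Q = 0.2571, giving −½ ln(0.2571) = 0.679145.
1 − 2Q = 0.7054, giving −¼ ln(0.7054) = 0.087248.
d = 0.679145 + 0.087248 = 0.766393.
Under a molecular clock d = 2μt, so t = d/(2μ) = 0.766393 / (2 × 0.017) = 22.54 Myr.

22.54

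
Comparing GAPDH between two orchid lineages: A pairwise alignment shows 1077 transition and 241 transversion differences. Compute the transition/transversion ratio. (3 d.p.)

R = 1077/241 = 4.468879… ≈ 4.469 (to 3 d.p.).

4.469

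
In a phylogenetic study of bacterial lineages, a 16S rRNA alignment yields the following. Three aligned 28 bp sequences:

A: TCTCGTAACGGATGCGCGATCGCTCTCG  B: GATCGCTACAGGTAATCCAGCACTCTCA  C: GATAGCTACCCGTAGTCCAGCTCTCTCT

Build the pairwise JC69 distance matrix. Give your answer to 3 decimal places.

A–B: 13/28 sites differ → p ≈ 0.464286, d = −0.75 ln(1 − 0.619048) = 0.723811 ≈ 0.724.
A–C: 15/28 sites differ → p ≈ 0.535714, d = −0.75 ln(1 − 0.714285) = 0.939570 ≈ 0.940.
B–C: 6/28 sites differ → p ≈ 0.214286, d = −0.75 ln(1 − 0.285715) = 0.252355 ≈ 0.252.

d(A,B) = 0.724, d(A,C) = 0.940, d(B,C) = 0.252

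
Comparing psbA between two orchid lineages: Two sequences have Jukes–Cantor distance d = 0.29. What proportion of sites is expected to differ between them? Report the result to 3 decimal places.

0.241

p = (3/4)(1 − e^(−4d/3)) = 0.75 × (1 − e^(-0.386667)) = 0.75 × (1 − 0.679317) = 0.240512.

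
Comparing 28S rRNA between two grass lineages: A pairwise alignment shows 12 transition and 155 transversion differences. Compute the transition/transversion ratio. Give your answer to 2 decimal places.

0.08

R = 12/155 = 0.077419… ≈ 0.08 (to 2 d.p.).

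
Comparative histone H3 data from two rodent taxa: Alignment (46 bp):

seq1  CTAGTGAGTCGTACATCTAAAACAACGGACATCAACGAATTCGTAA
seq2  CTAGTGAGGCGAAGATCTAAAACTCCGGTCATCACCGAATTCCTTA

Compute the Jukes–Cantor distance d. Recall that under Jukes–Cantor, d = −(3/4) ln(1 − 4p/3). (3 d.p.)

The sequences differ at 9 of 46 sites (9, 12, 14, 24, 25, 29, 35, 43, 45), so p = 9/46 ≈ 0.195652.
d = −(3/4) ln(1 − 4p/3) = −0.75 ln(1 − 0.260869) = −0.75 ln(0.739131)
  = −0.75 × (-0.302280) = 0.226710 substitutions/site.

0.227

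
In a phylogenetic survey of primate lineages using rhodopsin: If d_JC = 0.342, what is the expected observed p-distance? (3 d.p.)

0.275

p = (3/4)(1 − e^(−4d/3)) = 0.75 × (1 − e^(-0.456)) = 0.75 × (1 − 0.633814) = 0.274640.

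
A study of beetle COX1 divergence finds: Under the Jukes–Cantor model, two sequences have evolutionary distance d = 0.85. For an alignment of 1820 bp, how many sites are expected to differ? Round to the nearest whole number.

926

Invert JC69: p = (3/4)(1 − e^(−4d/3)) = 0.75 × (1 − e^(-1.133333)) = 0.75 × (1 − 0.321958) = 0.508532.
Expected differing sites = pL ≈ 0.508532 × 1820 = 925.52824 ≈ 926.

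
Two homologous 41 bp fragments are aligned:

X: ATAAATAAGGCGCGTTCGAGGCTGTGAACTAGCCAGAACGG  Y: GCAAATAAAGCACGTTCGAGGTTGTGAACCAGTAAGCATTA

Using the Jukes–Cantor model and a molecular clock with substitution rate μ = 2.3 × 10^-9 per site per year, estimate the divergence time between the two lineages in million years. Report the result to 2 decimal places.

The sequences differ at 12 of 41 sites, so p = 12/41 ≈ 0.292683.
d = −(3/4) ln(1 − 4p/3) = −0.75 ln(1 − 0.390244) = −0.75 ln(0.609756)
  = −0.75 × (-0.494696) = 0.371022 substitutions/site.
Under a molecular clock d = 2μt, so t = d/(2μ) = 0.371022 / (2 × 2.3 × 10^-9) = 80.66 million years.

80.66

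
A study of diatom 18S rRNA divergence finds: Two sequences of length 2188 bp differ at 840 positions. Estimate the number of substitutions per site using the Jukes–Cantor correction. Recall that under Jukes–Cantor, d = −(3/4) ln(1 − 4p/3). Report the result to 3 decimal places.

p = 840/2188 ≈ 0.383912.
d = −(3/4) ln(1 − 4p/3) = −0.75 ln(1 − 0.511883) = −0.75 ln(0.488117)
  = −0.75 × (-0.717200) = 0.537900 substitutions/site.

0.538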